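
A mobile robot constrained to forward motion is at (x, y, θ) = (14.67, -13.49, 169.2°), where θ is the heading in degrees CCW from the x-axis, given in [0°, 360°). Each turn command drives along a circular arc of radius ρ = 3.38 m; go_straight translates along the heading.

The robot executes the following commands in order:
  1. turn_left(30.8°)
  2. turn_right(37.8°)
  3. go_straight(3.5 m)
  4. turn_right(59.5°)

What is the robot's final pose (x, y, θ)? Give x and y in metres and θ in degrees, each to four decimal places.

set_pose: (x, y, θ) = (14.6700, -13.4900, 169.2000°), ρ = 3.38
turn_left(30.8°): centre at ρ to the left, rotate +30.8° → (12.8806, -13.6340, 200.0000°)
turn_right(37.8°): centre at ρ to the right, rotate −37.8° → (10.6913, -13.6760, 162.2000°)
go_straight(3.5): x += 3.5·cos θ, y += 3.5·sin θ → (7.3589, -12.6061, 162.2000°)
turn_right(59.5°): centre at ρ to the right, rotate −59.5° → (5.0948, -10.1310, 102.7000°)

(5.0948, -10.1310, 102.7000°)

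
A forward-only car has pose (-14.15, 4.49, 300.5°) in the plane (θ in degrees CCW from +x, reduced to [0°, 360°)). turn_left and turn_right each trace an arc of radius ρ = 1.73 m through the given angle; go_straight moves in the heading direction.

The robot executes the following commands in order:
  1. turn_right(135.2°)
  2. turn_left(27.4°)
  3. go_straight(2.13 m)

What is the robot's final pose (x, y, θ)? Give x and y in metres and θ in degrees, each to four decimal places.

(-18.9768, 1.4846, 192.7000°)

set_pose: (x, y, θ) = (-14.1500, 4.4900, 300.5000°), ρ = 1.73
turn_right(135.2°): centre at ρ to the right, rotate −135.2° → (-16.0796, 1.9386, 165.3000°)
turn_left(27.4°): centre at ρ to the left, rotate +27.4° → (-16.8990, 1.9529, 192.7000°)
go_straight(2.13): x += 2.13·cos θ, y += 2.13·sin θ → (-18.9768, 1.4846, 192.7000°)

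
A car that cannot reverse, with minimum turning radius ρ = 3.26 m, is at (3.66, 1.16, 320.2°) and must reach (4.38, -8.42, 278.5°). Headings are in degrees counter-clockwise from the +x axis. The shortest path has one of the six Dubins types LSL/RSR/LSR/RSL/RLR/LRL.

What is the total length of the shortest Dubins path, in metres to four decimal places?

Let ψ = atan2(Δy, Δx) = atan2(-9.58, 0.72) = -85.7019° be the start→goal bearing.
Normalize: d = |goal − start| / ρ = 9.607018/3.26 = 2.946938, α = (θ_start − ψ) mod 360° = 45.9019° = 0.801140 rad, β = (θ_goal − ψ) mod 360° = 4.2019° = 0.073337 rad.
Common terms: sin α = 0.718150, cos α = 0.695889, sin β = 0.073272, cos β = 0.997312, cos(α−β) = 0.746638, d² = 8.684444. Work in radians in the unit-radius frame; every candidate has L = ρ·(t + p + q).
LSL: p² = 2 + d² − 2cos(α−β) + 2d(sin α − sin β) = 12.991999; p = √p² = 3.604442; φ = atan2(cos β − cos α, d + sin α − sin β) = 0.083723 rad; t = (φ − α) mod 2π = 5.565769 rad, q = (β − φ) mod 2π = 6.272799 rad → L = 3.26·(5.565769 + 3.604442 + 6.272799) = 3.26·15.443010 = 50.344212 m
RSR: p² = 2 + d² − 2cos(α−β) + 2d(sin β − sin α) = 5.390337; p = √p² = 2.321710; φ = atan2(cos α − cos β, d − sin α + sin β) = -0.130196 rad; t = (α − φ) mod 2π = 0.931335 rad, q = (φ − β) mod 2π = 6.079652 rad → L = 3.26·(0.931335 + 2.321710 + 6.079652) = 3.26·9.332698 = 30.424594 m
LSR: p² = d² − 2 + 2cos(α−β) + 2d(sin α + sin β) = 12.842260; p = √p² = 3.583610; φ = atan2(−cos α − cos β, d + sin α + sin β) − atan2(−2, p) = 0.083753 rad; t = (φ − α) mod 2π = 5.565799 rad, q = (φ − β) mod 2π = 0.010416 rad → L = 3.26·(5.565799 + 3.583610 + 0.010416) = 3.26·9.159825 = 29.861029 m
RSL: p² = d² − 2 + 2cos(α−β) − 2d(sin α + sin β) = 3.513181; p = √p² = 1.874348; φ = atan2(cos α + cos β, d − sin α − sin β) − atan2(2, p) = -0.151970 rad; t = (α − φ) mod 2π = 0.953109 rad, q = (β − φ) mod 2π = 0.225307 rad → L = 3.26·(0.953109 + 1.874348 + 0.225307) = 3.26·3.052765 = 9.952013 m
RLR: c = (6 − d² + 2cos(α−β) + 2d(sin α − sin β))/8 = 0.326208; p = 2π − arccos c = 5.044678 rad; φ = atan2(cos α − cos β, d − sin α + sin β) = -0.130196 rad; t = (α − φ + p/2) mod 2π = 3.453675 rad, q = (α − β − t + p) mod 2π = 2.318806 rad → L = 3.26·(3.453675 + 5.044678 + 2.318806) = 3.26·10.817159 = 35.263937 m
LRL: c = (6 − d² + 2cos(α−β) − 2d(sin α − sin β))/8 = -0.624000; p = 2π − arccos c = 4.038538 rad; φ = atan2(cos β − cos α, d + sin α − sin β) = 0.083723 rad; t = (φ − α + p/2) mod 2π = 1.301853 rad, q = (β − α − t + p) mod 2π = 2.008883 rad → L = 3.26·(1.301853 + 4.038538 + 2.008883) = 3.26·7.349274 = 23.958632 m
Shortest: RSL with L = 9.952013 m ≈ 9.9520 m

9.9520 m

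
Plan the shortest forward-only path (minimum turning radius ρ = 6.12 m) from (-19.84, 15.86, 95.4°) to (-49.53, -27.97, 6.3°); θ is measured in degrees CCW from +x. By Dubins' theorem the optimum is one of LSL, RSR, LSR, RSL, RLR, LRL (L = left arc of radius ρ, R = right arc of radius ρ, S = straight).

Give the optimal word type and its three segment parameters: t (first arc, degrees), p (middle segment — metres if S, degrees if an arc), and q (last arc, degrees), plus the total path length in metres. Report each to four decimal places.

LSL: t = 141.4597°, p = 44.3921 m, q = 129.4403°, L = 73.3280 m

Let ψ = atan2(Δy, Δx) = atan2(-43.83, -29.69) = -124.1133° be the start→goal bearing.
Normalize: d = |goal − start| / ρ = 52.939258/6.12 = 8.650205, α = (θ_start − ψ) mod 360° = 219.5133° = 3.831230 rad, β = (θ_goal − ψ) mod 360° = 130.4133° = 2.276142 rad.
Common terms: sin α = -0.636258, cos α = -0.771477, sin β = 0.761388, cos β = -0.648297, cos(α−β) = 0.015707, d² = 74.826055. Work in radians in the unit-radius frame; every candidate has L = ρ·(t + p + q).
LSL: p² = 2 + d² − 2cos(α−β) + 2d(sin α − sin β) = 52.614804; p = √p² = 7.253606; φ = atan2(cos β − cos α, d + sin α − sin β) = 0.016983 rad; t = (φ − α) mod 2π = 2.468938 rad, q = (β − φ) mod 2π = 2.259159 rad → L = 6.12·(2.468938 + 7.253606 + 2.259159) = 6.12·11.981703 = 73.328024 m
RSR: p² = 2 + d² − 2cos(α−β) + 2d(sin β − sin α) = 100.974477; p = √p² = 10.048606; φ = atan2(cos α − cos β, d − sin α + sin β) = -0.012259 rad; t = (α − φ) mod 2π = 3.843489 rad, q = (φ − β) mod 2π = 3.994785 rad → L = 6.12·(3.843489 + 10.048606 + 3.994785) = 6.12·17.886879 = 109.467702 m
LSR: p² = d² − 2 + 2cos(α−β) + 2d(sin α + sin β) = 75.022272; p = √p² = 8.661540; φ = atan2(−cos α − cos β, d + sin α + sin β) − atan2(−2, p) = 0.387330 rad; t = (φ − α) mod 2π = 2.839285 rad, q = (φ − β) mod 2π = 4.394374 rad → L = 6.12·(2.839285 + 8.661540 + 4.394374) = 6.12·15.895198 = 97.278615 m
RSL: p² = d² − 2 + 2cos(α−β) − 2d(sin α + sin β) = 70.692668; p = √p² = 8.407893; φ = atan2(cos α + cos β, d − sin α − sin β) − atan2(2, p) = -0.398558 rad; t = (α − φ) mod 2π = 4.229788 rad, q = (β − φ) mod 2π = 2.674700 rad → L = 6.12·(4.229788 + 8.407893 + 2.674700) = 6.12·15.312381 = 93.711771 m
RLR: c = (6 − d² + 2cos(α−β) + 2d(sin α − sin β))/8 = -11.621810, |c| > 1 → infeasible
LRL: c = (6 − d² + 2cos(α−β) − 2d(sin α − sin β))/8 = -5.576851, |c| > 1 → infeasible
Shortest: LSL with L = 73.328024 m ≈ 73.3280 m
Convert LSL to answer units (arcs ×180/π): t = 2.468938·180/π = 141.4597°, p = ρ·p = 6.12·7.253606 = 44.3921 m, q = 2.259159·180/π = 129.4403°, L = 73.3280 m.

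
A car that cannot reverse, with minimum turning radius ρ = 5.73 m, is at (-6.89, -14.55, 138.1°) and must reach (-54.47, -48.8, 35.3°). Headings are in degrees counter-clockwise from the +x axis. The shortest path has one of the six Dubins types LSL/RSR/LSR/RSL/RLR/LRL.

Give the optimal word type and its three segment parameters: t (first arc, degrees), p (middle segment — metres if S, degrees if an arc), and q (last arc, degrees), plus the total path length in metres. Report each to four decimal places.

Let ψ = atan2(Δy, Δx) = atan2(-34.25, -47.58) = -144.2521° be the start→goal bearing.
Normalize: d = |goal − start| / ρ = 58.625241/5.73 = 10.231281, α = (θ_start − ψ) mod 360° = 282.3521° = 4.927975 rad, β = (θ_goal − ψ) mod 360° = 179.5521° = 3.133776 rad.
Common terms: sin α = -0.976851, cos α = 0.213919, sin β = 0.007817, cos β = -0.999969, cos(α−β) = -0.221548, d² = 104.679115. Work in radians in the unit-radius frame; every candidate has L = ρ·(t + p + q).
LSL: p² = 2 + d² − 2cos(α−β) + 2d(sin α − sin β) = 86.973384; p = √p² = 9.325952; φ = atan2(cos β − cos α, d + sin α − sin β) = -0.130533 rad; t = (φ − α) mod 2π = 1.224678 rad, q = (β − φ) mod 2π = 3.264309 rad → L = 5.73·(1.224678 + 9.325952 + 3.264309) = 5.73·13.814939 = 79.159601 m
RSR: p² = 2 + d² − 2cos(α−β) + 2d(sin β − sin α) = 127.271039; p = √p² = 11.281447; φ = atan2(cos α − cos β, d − sin α + sin β) = 0.107809 rad; t = (α − φ) mod 2π = 4.820165 rad, q = (φ − β) mod 2π = 3.257218 rad → L = 5.73·(4.820165 + 11.281447 + 3.257218) = 5.73·19.358830 = 110.926098 m
LSR: p² = d² − 2 + 2cos(α−β) + 2d(sin α + sin β) = 82.407083; p = √p² = 9.077835; φ = atan2(−cos α − cos β, d + sin α + sin β) − atan2(−2, p) = 0.301516 rad; t = (φ − α) mod 2π = 1.656726 rad, q = (φ − β) mod 2π = 3.450925 rad → L = 5.73·(1.656726 + 9.077835 + 3.450925) = 5.73·14.185486 = 81.282836 m
RSL: p² = d² − 2 + 2cos(α−β) − 2d(sin α + sin β) = 122.064952; p = √p² = 11.048301; φ = atan2(cos α + cos β, d − sin α − sin β) − atan2(2, p) = -0.249150 rad; t = (α − φ) mod 2π = 5.177125 rad, q = (β − φ) mod 2π = 3.382926 rad → L = 5.73·(5.177125 + 11.048301 + 3.382926) = 5.73·19.608352 = 112.355855 m
RLR: c = (6 − d² + 2cos(α−β) + 2d(sin α − sin β))/8 = -14.908880, |c| > 1 → infeasible
LRL: c = (6 − d² + 2cos(α−β) − 2d(sin α − sin β))/8 = -9.871673, |c| > 1 → infeasible
Shortest: LSL with L = 79.159601 m ≈ 79.1596 m
Convert LSL to answer units (arcs ×180/π): t = 1.224678·180/π = 70.1689°, p = ρ·p = 5.73·9.325952 = 53.4377 m, q = 3.264309·180/π = 187.0311°, L = 79.1596 m.

LSL: t = 70.1689°, p = 53.4377 m, q = 187.0311°, L = 79.1596 m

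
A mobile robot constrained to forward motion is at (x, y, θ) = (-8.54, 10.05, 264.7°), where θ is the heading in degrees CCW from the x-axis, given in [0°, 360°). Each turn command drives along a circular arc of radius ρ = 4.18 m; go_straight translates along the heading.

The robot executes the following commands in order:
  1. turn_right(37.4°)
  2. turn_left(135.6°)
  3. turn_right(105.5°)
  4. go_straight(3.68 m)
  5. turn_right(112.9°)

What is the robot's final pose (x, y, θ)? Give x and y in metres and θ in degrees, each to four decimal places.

set_pose: (x, y, θ) = (-8.5400, 10.0500, 264.7000°), ρ = 4.18
turn_right(37.4°): centre at ρ to the right, rotate −37.4° → (-9.6302, 7.6014, 227.3000°)
turn_left(135.6°): centre at ρ to the left, rotate +135.6° → (-6.3468, 0.5920, 362.9000° ≡ 2.9000°)
turn_right(105.5°): centre at ρ to the right, rotate −105.5° → (-2.0560, -4.4944, -102.6000° ≡ 257.4000°)
go_straight(3.68): x += 3.68·cos θ, y += 3.68·sin θ → (-2.8587, -8.0858, 257.4000°)
turn_right(112.9°): centre at ρ to the right, rotate −112.9° → (-9.3654, -10.5770, 144.5000°)

(-9.3654, -10.5770, 144.5000°)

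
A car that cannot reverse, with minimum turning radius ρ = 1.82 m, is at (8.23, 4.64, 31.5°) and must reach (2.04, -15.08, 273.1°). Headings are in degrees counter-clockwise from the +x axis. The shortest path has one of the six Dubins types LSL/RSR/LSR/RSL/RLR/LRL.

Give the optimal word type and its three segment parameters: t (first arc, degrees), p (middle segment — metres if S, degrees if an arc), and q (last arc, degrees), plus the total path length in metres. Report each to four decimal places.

RSL: t = 149.0571°, p = 18.4826 m, q = 30.6571°, L = 24.1913 m

Let ψ = atan2(Δy, Δx) = atan2(-19.72, -6.19) = -107.4268° be the start→goal bearing.
Normalize: d = |goal − start| / ρ = 20.668684/1.82 = 11.356420, α = (θ_start − ψ) mod 360° = 138.9268° = 2.424730 rad, β = (θ_goal − ψ) mod 360° = 20.5268° = 0.358260 rad.
Common terms: sin α = 0.657023, cos α = -0.753871, sin β = 0.350645, cos β = 0.936508, cos(α−β) = -0.475624, d² = 128.968271. Work in radians in the unit-radius frame; every candidate has L = ρ·(t + p + q).
LSL: p² = 2 + d² − 2cos(α−β) + 2d(sin α − sin β) = 138.878224; p = √p² = 11.784661; φ = atan2(cos β − cos α, d + sin α − sin β) = 0.143935 rad; t = (φ − α) mod 2π = 4.002391 rad, q = (β − φ) mod 2π = 0.214325 rad → L = 1.82·(4.002391 + 11.784661 + 0.214325) = 1.82·16.001376 = 29.122504 m
RSR: p² = 2 + d² − 2cos(α−β) + 2d(sin β − sin α) = 124.960814; p = √p² = 11.178587; φ = atan2(cos α − cos β, d − sin α + sin β) = -0.151798 rad; t = (α − φ) mod 2π = 2.576528 rad, q = (φ − β) mod 2π = 5.773127 rad → L = 1.82·(2.576528 + 11.178587 + 5.773127) = 1.82·19.528242 = 35.541401 m
LSR: p² = d² − 2 + 2cos(α−β) + 2d(sin α + sin β) = 148.904027; p = √p² = 12.202624; φ = atan2(−cos α − cos β, d + sin α + sin β) − atan2(−2, p) = 0.147684 rad; t = (φ − α) mod 2π = 4.006140 rad, q = (φ − β) mod 2π = 6.072610 rad → L = 1.82·(4.006140 + 12.202624 + 6.072610) = 1.82·22.281373 = 40.552099 m
RSL: p² = d² − 2 + 2cos(α−β) − 2d(sin α + sin β) = 103.130018; p = √p² = 10.155295; φ = atan2(cos α + cos β, d − sin α − sin β) − atan2(2, p) = -0.176807 rad; t = (α − φ) mod 2π = 2.601536 rad, q = (β − φ) mod 2π = 0.535067 rad → L = 1.82·(2.601536 + 10.155295 + 0.535067) = 1.82·13.291898 = 24.191255 m
RLR: c = (6 − d² + 2cos(α−β) + 2d(sin α − sin β))/8 = -14.620102, |c| > 1 → infeasible
LRL: c = (6 − d² + 2cos(α−β) − 2d(sin α − sin β))/8 = -16.359778, |c| > 1 → infeasible
Shortest: RSL with L = 24.191255 m ≈ 24.1913 m
Convert RSL to answer units (arcs ×180/π): t = 2.601536·180/π = 149.0571°, p = ρ·p = 1.82·10.155295 = 18.4826 m, q = 0.535067·180/π = 30.6571°, L = 24.1913 m.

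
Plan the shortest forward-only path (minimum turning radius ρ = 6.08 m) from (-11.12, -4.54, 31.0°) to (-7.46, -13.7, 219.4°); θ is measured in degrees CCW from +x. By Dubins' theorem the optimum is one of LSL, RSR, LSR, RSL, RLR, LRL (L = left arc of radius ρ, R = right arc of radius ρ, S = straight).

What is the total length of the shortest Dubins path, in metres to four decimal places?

Let ψ = atan2(Δy, Δx) = atan2(-9.16, 3.66) = -68.2202° be the start→goal bearing.
Normalize: d = |goal − start| / ρ = 9.864137/6.08 = 1.622391, α = (θ_start − ψ) mod 360° = 99.2202° = 1.731719 rad, β = (θ_goal − ψ) mod 360° = 287.6202° = 5.019919 rad.
Common terms: sin α = 0.987080, cos α = -0.160229, sin β = -0.953084, cos β = 0.302705, cos(α−β) = -0.989272, d² = 2.632152. Work in radians in the unit-radius frame; every candidate has L = ρ·(t + p + q).
LSL: p² = 2 + d² − 2cos(α−β) + 2d(sin α − sin β) = 12.906107; p = √p² = 3.592507; φ = atan2(cos β − cos α, d + sin α − sin β) = 0.129220 rad; t = (φ − α) mod 2π = 4.680687 rad, q = (β − φ) mod 2π = 4.890699 rad → L = 6.08·(4.680687 + 3.592507 + 4.890699) = 6.08·13.163893 = 80.036467 m
RSR: p² = 2 + d² − 2cos(α−β) + 2d(sin β − sin α) = 0.315288; p = √p² = 0.561505; φ = atan2(cos α − cos β, d − sin α + sin β) = -2.172359 rad; t = (α − φ) mod 2π = 3.904077 rad, q = (φ − β) mod 2π = 5.374093 rad → L = 6.08·(3.904077 + 0.561505 + 5.374093) = 6.08·9.839675 = 59.825224 m
LSR: p² = d² − 2 + 2cos(α−β) + 2d(sin α + sin β) = -1.236083 < 0 → infeasible
RSL: p² = d² − 2 + 2cos(α−β) − 2d(sin α + sin β) = -1.456701 < 0 → infeasible
RLR: c = (6 − d² + 2cos(α−β) + 2d(sin α − sin β))/8 = 0.960589; p = 2π − arccos c = 6.001503 rad; φ = atan2(cos α − cos β, d − sin α + sin β) = -2.172359 rad; t = (α − φ + p/2) mod 2π = 0.621643 rad, q = (α − β − t + p) mod 2π = 2.091659 rad → L = 6.08·(0.621643 + 6.001503 + 2.091659) = 6.08·8.714805 = 52.986014 m
LRL: c = (6 − d² + 2cos(α−β) − 2d(sin α − sin β))/8 = -0.613263; p = 2π − arccos c = 4.052204 rad; φ = atan2(cos β − cos α, d + sin α − sin β) = 0.129220 rad; t = (φ − α + p/2) mod 2π = 0.423604 rad, q = (β − α − t + p) mod 2π = 0.633615 rad → L = 6.08·(0.423604 + 4.052204 + 0.633615) = 6.08·5.109422 = 31.065286 m
Shortest: LRL with L = 31.065286 m ≈ 31.0653 m

31.0653 m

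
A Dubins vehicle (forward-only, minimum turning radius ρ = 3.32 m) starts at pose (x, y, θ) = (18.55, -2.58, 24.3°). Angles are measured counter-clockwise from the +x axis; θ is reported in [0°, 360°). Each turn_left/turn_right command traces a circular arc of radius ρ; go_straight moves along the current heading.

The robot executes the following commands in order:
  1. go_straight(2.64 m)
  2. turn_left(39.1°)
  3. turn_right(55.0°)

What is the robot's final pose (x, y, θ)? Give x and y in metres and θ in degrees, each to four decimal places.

(25.0421, 1.8435, 8.4000°)

set_pose: (x, y, θ) = (18.5500, -2.5800, 24.3000°), ρ = 3.32
go_straight(2.64): x += 2.64·cos θ, y += 2.64·sin θ → (20.9561, -1.4936, 24.3000°)
turn_left(39.1°): centre at ρ to the left, rotate +39.1° → (22.5585, 0.0457, 63.4000°)
turn_right(55.0°): centre at ρ to the right, rotate −55.0° → (25.0421, 1.8435, 8.4000°)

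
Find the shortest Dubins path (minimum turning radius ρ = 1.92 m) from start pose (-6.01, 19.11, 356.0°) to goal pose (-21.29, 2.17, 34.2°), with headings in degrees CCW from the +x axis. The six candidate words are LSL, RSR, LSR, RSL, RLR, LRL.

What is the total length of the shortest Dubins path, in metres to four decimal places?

Let ψ = atan2(Δy, Δx) = atan2(-16.94, -15.28) = -132.0507° be the start→goal bearing.
Normalize: d = |goal − start| / ρ = 22.813198/1.92 = 11.881874, α = (θ_start − ψ) mod 360° = 128.0507° = 2.234906 rad, β = (θ_goal − ψ) mod 360° = 166.2507° = 2.901622 rad.
Common terms: sin α = 0.787466, cos α = -0.616358, sin β = 0.237674, cos β = -0.971345, cos(α−β) = 0.785857, d² = 141.178928. Work in radians in the unit-radius frame; every candidate has L = ρ·(t + p + q).
LSL: p² = 2 + d² − 2cos(α−β) + 2d(sin α − sin β) = 154.672321; p = √p² = 12.436733; φ = atan2(cos β − cos α, d + sin α − sin β) = -0.028547 rad; t = (φ − α) mod 2π = 4.019732 rad, q = (β − φ) mod 2π = 2.930169 rad → L = 1.92·(4.019732 + 12.436733 + 2.930169) = 1.92·19.386634 = 37.222337 m
RSR: p² = 2 + d² − 2cos(α−β) + 2d(sin β − sin α) = 128.542107; p = √p² = 11.337641; φ = atan2(cos α − cos β, d − sin α + sin β) = 0.031316 rad; t = (α − φ) mod 2π = 2.203590 rad, q = (φ − β) mod 2π = 3.412879 rad → L = 1.92·(2.203590 + 11.337641 + 3.412879) = 1.92·16.954111 = 32.551893 m
LSR: p² = d² − 2 + 2cos(α−β) + 2d(sin α + sin β) = 165.111813; p = √p² = 12.849584; φ = atan2(−cos α − cos β, d + sin α + sin β) − atan2(−2, p) = 0.276804 rad; t = (φ − α) mod 2π = 4.325083 rad, q = (φ − β) mod 2π = 3.658368 rad → L = 1.92·(4.325083 + 12.849584 + 3.658368) = 1.92·20.833035 = 39.999428 m
RSL: p² = d² − 2 + 2cos(α−β) − 2d(sin α + sin β) = 116.389470; p = √p² = 10.788395; φ = atan2(cos α + cos β, d − sin α − sin β) − atan2(2, p) = -0.328515 rad; t = (α − φ) mod 2π = 2.563421 rad, q = (β − φ) mod 2π = 3.230137 rad → L = 1.92·(2.563421 + 10.788395 + 3.230137) = 1.92·16.581954 = 31.837351 m
RLR: c = (6 − d² + 2cos(α−β) + 2d(sin α − sin β))/8 = -15.067763, |c| > 1 → infeasible
LRL: c = (6 − d² + 2cos(α−β) − 2d(sin α − sin β))/8 = -18.334040, |c| > 1 → infeasible
Shortest: RSL with L = 31.837351 m ≈ 31.8374 m

31.8374 m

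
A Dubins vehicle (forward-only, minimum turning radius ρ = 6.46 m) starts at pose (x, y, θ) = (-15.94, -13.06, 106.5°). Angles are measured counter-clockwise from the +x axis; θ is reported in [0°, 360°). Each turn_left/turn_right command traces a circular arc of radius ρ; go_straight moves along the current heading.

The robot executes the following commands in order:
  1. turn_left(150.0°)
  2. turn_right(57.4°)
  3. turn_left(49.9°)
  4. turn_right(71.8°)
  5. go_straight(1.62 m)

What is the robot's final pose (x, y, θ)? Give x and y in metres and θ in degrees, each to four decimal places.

(-44.4648, -25.8304, 177.2000°)

set_pose: (x, y, θ) = (-15.9400, -13.0600, 106.5000°), ρ = 6.46
turn_left(150.0°): centre at ρ to the left, rotate +150.0° → (-28.4155, -13.3867, 256.5000°)
turn_right(57.4°): centre at ρ to the right, rotate −57.4° → (-32.5832, -17.9830, 199.1000°)
turn_left(49.9°): centre at ρ to the left, rotate +49.9° → (-36.5003, -21.7723, 249.0000°)
turn_right(71.8°): centre at ρ to the right, rotate −71.8° → (-42.8468, -25.9095, 177.2000°)
go_straight(1.62): x += 1.62·cos θ, y += 1.62·sin θ → (-44.4648, -25.8304, 177.2000°)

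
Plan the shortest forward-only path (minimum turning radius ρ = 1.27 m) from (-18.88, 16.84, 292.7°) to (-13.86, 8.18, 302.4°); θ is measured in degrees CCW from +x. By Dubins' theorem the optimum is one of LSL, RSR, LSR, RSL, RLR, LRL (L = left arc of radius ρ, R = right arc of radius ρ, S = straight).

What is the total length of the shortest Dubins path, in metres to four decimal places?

Let ψ = atan2(Δy, Δx) = atan2(-8.66, 5.02) = -59.9001° be the start→goal bearing.
Normalize: d = |goal − start| / ρ = 10.009795/1.27 = 7.881729, α = (θ_start − ψ) mod 360° = 352.6001° = 6.154033 rad, β = (θ_goal − ψ) mod 360° = 2.3001° = 0.040145 rad.
Common terms: sin α = -0.128793, cos α = 0.991671, sin β = 0.040134, cos β = 0.999194, cos(α−β) = 0.985703, d² = 62.121644. Work in radians in the unit-radius frame; every candidate has L = ρ·(t + p + q).
LSL: p² = 2 + d² − 2cos(α−β) + 2d(sin α − sin β) = 59.487357; p = √p² = 7.712805; φ = atan2(cos β − cos α, d + sin α − sin β) = 0.000975 rad; t = (φ − α) mod 2π = 0.130127 rad, q = (β − φ) mod 2π = 0.039169 rad → L = 1.27·(0.130127 + 7.712805 + 0.039169) = 1.27·7.882102 = 10.010269 m
RSR: p² = 2 + d² − 2cos(α−β) + 2d(sin β − sin α) = 64.813117; p = √p² = 8.050659; φ = atan2(cos α − cos β, d − sin α + sin β) = -0.000934 rad; t = (α − φ) mod 2π = 6.154968 rad, q = (φ − β) mod 2π = 6.242106 rad → L = 1.27·(6.154968 + 8.050659 + 6.242106) = 1.27·20.447733 = 25.968621 m
LSR: p² = d² − 2 + 2cos(α−β) + 2d(sin α + sin β) = 60.695475; p = √p² = 7.790730; φ = atan2(−cos α − cos β, d + sin α + sin β) − atan2(−2, p) = 0.001172 rad; t = (φ − α) mod 2π = 0.130324 rad, q = (φ − β) mod 2π = 6.244213 rad → L = 1.27·(0.130324 + 7.790730 + 6.244213) = 1.27·14.165267 = 17.989889 m
RSL: p² = d² − 2 + 2cos(α−β) − 2d(sin α + sin β) = 63.490628; p = √p² = 7.968101; φ = atan2(cos α + cos β, d − sin α − sin β) − atan2(2, p) = -0.001146 rad; t = (α − φ) mod 2π = 6.155179 rad, q = (β − φ) mod 2π = 0.041291 rad → L = 1.27·(6.155179 + 7.968101 + 0.041291) = 1.27·14.164571 = 17.989005 m
RLR: c = (6 − d² + 2cos(α−β) + 2d(sin α − sin β))/8 = -7.101640, |c| > 1 → infeasible
LRL: c = (6 − d² + 2cos(α−β) − 2d(sin α − sin β))/8 = -6.435920, |c| > 1 → infeasible
Shortest: LSL with L = 10.010269 m ≈ 10.0103 m

10.0103 m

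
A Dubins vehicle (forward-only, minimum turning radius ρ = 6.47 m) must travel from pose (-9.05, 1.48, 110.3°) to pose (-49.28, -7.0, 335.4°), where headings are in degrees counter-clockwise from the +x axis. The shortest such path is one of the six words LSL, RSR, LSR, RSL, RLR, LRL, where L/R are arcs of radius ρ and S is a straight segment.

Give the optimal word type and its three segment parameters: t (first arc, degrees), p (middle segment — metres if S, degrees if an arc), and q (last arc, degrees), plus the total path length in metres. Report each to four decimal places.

LSL: t = 70.3419°, p = 31.4705 m, q = 154.7581°, L = 56.8894 m

Let ψ = atan2(Δy, Δx) = atan2(-8.48, -40.23) = -168.0970° be the start→goal bearing.
Normalize: d = |goal − start| / ρ = 41.114028/6.47 = 6.354564, α = (θ_start − ψ) mod 360° = 278.3970° = 4.858944 rad, β = (θ_goal − ψ) mod 360° = 143.4970° = 2.504495 rad.
Common terms: sin α = -0.989280, cos α = 0.146031, sin β = 0.594865, cos β = -0.803826, cos(α−β) = -0.705872, d² = 40.380482. Work in radians in the unit-radius frame; every candidate has L = ρ·(t + p + q).
LSL: p² = 2 + d² − 2cos(α−β) + 2d(sin α − sin β) = 23.659123; p = √p² = 4.864064; φ = atan2(cos β − cos α, d + sin α − sin β) = -0.196543 rad; t = (φ − α) mod 2π = 1.227698 rad, q = (β − φ) mod 2π = 2.701038 rad → L = 6.47·(1.227698 + 4.864064 + 2.701038) = 6.47·8.792801 = 56.889420 m
RSR: p² = 2 + d² − 2cos(α−β) + 2d(sin β − sin α) = 63.925327; p = √p² = 7.995332; φ = atan2(cos α − cos β, d − sin α + sin β) = 0.119083 rad; t = (α − φ) mod 2π = 4.739861 rad, q = (φ − β) mod 2π = 3.897773 rad → L = 6.47·(4.739861 + 7.995332 + 3.897773) = 6.47·16.632966 = 107.615290 m
LSR: p² = d² − 2 + 2cos(α−β) + 2d(sin α + sin β) = 31.956068; p = √p² = 5.652970; φ = atan2(−cos α − cos β, d + sin α + sin β) − atan2(−2, p) = 0.449973 rad; t = (φ − α) mod 2π = 1.874215 rad, q = (φ − β) mod 2π = 4.228664 rad → L = 6.47·(1.874215 + 5.652970 + 4.228664) = 6.47·11.755848 = 76.060339 m
RSL: p² = d² − 2 + 2cos(α−β) − 2d(sin α + sin β) = 41.981408; p = √p² = 6.479306; φ = atan2(cos α + cos β, d − sin α − sin β) − atan2(2, p) = -0.396555 rad; t = (α − φ) mod 2π = 5.255499 rad, q = (β − φ) mod 2π = 2.901050 rad → L = 6.47·(5.255499 + 6.479306 + 2.901050) = 6.47·14.635856 = 94.693987 m
RLR: c = (6 − d² + 2cos(α−β) + 2d(sin α − sin β))/8 = -6.990666, |c| > 1 → infeasible
LRL: c = (6 − d² + 2cos(α−β) − 2d(sin α − sin β))/8 = -1.957390, |c| > 1 → infeasible
Shortest: LSL with L = 56.889420 m ≈ 56.8894 m
Convert LSL to answer units (arcs ×180/π): t = 1.227698·180/π = 70.3419°, p = ρ·p = 6.47·4.864064 = 31.4705 m, q = 2.701038·180/π = 154.7581°, L = 56.8894 m.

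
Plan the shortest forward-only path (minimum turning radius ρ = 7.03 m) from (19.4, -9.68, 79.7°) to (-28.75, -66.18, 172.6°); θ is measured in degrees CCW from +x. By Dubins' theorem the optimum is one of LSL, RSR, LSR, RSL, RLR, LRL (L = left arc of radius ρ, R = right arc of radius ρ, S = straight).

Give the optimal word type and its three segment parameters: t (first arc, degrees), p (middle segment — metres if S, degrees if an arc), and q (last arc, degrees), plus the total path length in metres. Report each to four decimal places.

Let ψ = atan2(Δy, Δx) = atan2(-56.50, -48.15) = -130.4380° be the start→goal bearing.
Normalize: d = |goal − start| / ρ = 74.233904/7.03 = 10.559588, α = (θ_start − ψ) mod 360° = 210.1380° = 3.667601 rad, β = (θ_goal − ψ) mod 360° = 303.0380° = 5.289012 rad.
Common terms: sin α = -0.502085, cos α = -0.864818, sin β = -0.838309, cos β = 0.545196, cos(α−β) = -0.050593, d² = 111.504900. Work in radians in the unit-radius frame; every candidate has L = ρ·(t + p + q).
LSL: p² = 2 + d² − 2cos(α−β) + 2d(sin α − sin β) = 120.706851; p = √p² = 10.986667; φ = atan2(cos β − cos α, d + sin α − sin β) = 0.128694 rad; t = (φ − α) mod 2π = 2.744278 rad, q = (β − φ) mod 2π = 5.160318 rad → L = 7.03·(2.744278 + 10.986667 + 5.160318) = 7.03·18.891263 = 132.805580 m
RSR: p² = 2 + d² − 2cos(α−β) + 2d(sin β − sin α) = 106.505321; p = √p² = 10.320141; φ = atan2(cos α − cos β, d − sin α + sin β) = -0.137056 rad; t = (α − φ) mod 2π = 3.804657 rad, q = (φ − β) mod 2π = 0.857118 rad → L = 7.03·(3.804657 + 10.320141 + 0.857118) = 7.03·14.981916 = 105.322869 m
LSR: p² = d² − 2 + 2cos(α−β) + 2d(sin α + sin β) = 81.095700; p = √p² = 9.005315; φ = atan2(−cos α − cos β, d + sin α + sin β) − atan2(−2, p) = 0.253199 rad; t = (φ − α) mod 2π = 2.868784 rad, q = (φ − β) mod 2π = 1.247373 rad → L = 7.03·(2.868784 + 9.005315 + 1.247373) = 7.03·13.121472 = 92.243947 m
RSL: p² = d² − 2 + 2cos(α−β) − 2d(sin α + sin β) = 137.711728; p = √p² = 11.735064; φ = atan2(cos α + cos β, d − sin α − sin β) − atan2(2, p) = -0.195660 rad; t = (α − φ) mod 2π = 3.863261 rad, q = (β − φ) mod 2π = 5.484672 rad → L = 7.03·(3.863261 + 11.735064 + 5.484672) = 7.03·21.082997 = 148.213467 m
RLR: c = (6 − d² + 2cos(α−β) + 2d(sin α − sin β))/8 = -12.313165, |c| > 1 → infeasible
LRL: c = (6 − d² + 2cos(α−β) − 2d(sin α − sin β))/8 = -14.088356, |c| > 1 → infeasible
Shortest: LSR with L = 92.243947 m ≈ 92.2439 m
Convert LSR to answer units (arcs ×180/π): t = 2.868784·180/π = 164.3692°, p = ρ·p = 7.03·9.005315 = 63.3074 m, q = 1.247373·180/π = 71.4692°, L = 92.2439 m.

LSR: t = 164.3692°, p = 63.3074 m, q = 71.4692°, L = 92.2439 m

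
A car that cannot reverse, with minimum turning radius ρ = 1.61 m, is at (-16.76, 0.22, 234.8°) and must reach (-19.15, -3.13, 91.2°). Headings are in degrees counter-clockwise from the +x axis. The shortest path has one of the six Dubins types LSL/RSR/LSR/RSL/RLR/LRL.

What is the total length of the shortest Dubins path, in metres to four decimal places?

Let ψ = atan2(Δy, Δx) = atan2(-3.35, -2.39) = -125.5053° be the start→goal bearing.
Normalize: d = |goal − start| / ρ = 4.115167/1.61 = 2.556004, α = (θ_start − ψ) mod 360° = 0.3053° = 0.005329 rad, β = (θ_goal − ψ) mod 360° = 216.7053° = 3.782221 rad.
Common terms: sin α = 0.005329, cos α = 0.999986, sin β = -0.597699, cos β = -0.801720, cos(α−β) = -0.804894, d² = 6.533158. Work in radians in the unit-radius frame; every candidate has L = ρ·(t + p + q).
LSL: p² = 2 + d² − 2cos(α−β) + 2d(sin α − sin β) = 13.225630; p = √p² = 3.636706; φ = atan2(cos β − cos α, d + sin α − sin β) = -0.518321 rad; t = (φ − α) mod 2π = 5.759536 rad, q = (β − φ) mod 2π = 4.300542 rad → L = 1.61·(5.759536 + 3.636706 + 4.300542) = 1.61·13.696784 = 22.051822 m
RSR: p² = 2 + d² − 2cos(α−β) + 2d(sin β − sin α) = 7.060262; p = √p² = 2.657115; φ = atan2(cos α − cos β, d − sin α + sin β) = 0.745132 rad; t = (α − φ) mod 2π = 5.543382 rad, q = (φ − β) mod 2π = 3.246096 rad → L = 1.61·(5.543382 + 2.657115 + 3.246096) = 1.61·11.446593 = 18.429015 m
LSR: p² = d² − 2 + 2cos(α−β) + 2d(sin α + sin β) = -0.104834 < 0 → infeasible
RSL: p² = d² − 2 + 2cos(α−β) − 2d(sin α + sin β) = 5.951576; p = √p² = 2.439585; φ = atan2(cos α + cos β, d − sin α − sin β) − atan2(2, p) = -0.623814 rad; t = (α − φ) mod 2π = 0.629143 rad, q = (β − φ) mod 2π = 4.406035 rad → L = 1.61·(0.629143 + 2.439585 + 4.406035) = 1.61·7.474763 = 12.034368 m
RLR: c = (6 − d² + 2cos(α−β) + 2d(sin α − sin β))/8 = 0.117467; p = 2π − arccos c = 4.830128 rad; φ = atan2(cos α − cos β, d − sin α + sin β) = 0.745132 rad; t = (α − φ + p/2) mod 2π = 1.675261 rad, q = (α − β − t + p) mod 2π = 5.661160 rad → L = 1.61·(1.675261 + 4.830128 + 5.661160) = 1.61·12.166549 = 19.588144 m
LRL: c = (6 − d² + 2cos(α−β) − 2d(sin α − sin β))/8 = -0.653204; p = 2π − arccos c = 4.000581 rad; φ = atan2(cos β − cos α, d + sin α − sin β) = -0.518321 rad; t = (φ − α + p/2) mod 2π = 1.476641 rad, q = (β − α − t + p) mod 2π = 0.017647 rad → L = 1.61·(1.476641 + 4.000581 + 0.017647) = 1.61·5.494869 = 8.846739 m
Shortest: LRL with L = 8.846739 m ≈ 8.8467 m

8.8467 m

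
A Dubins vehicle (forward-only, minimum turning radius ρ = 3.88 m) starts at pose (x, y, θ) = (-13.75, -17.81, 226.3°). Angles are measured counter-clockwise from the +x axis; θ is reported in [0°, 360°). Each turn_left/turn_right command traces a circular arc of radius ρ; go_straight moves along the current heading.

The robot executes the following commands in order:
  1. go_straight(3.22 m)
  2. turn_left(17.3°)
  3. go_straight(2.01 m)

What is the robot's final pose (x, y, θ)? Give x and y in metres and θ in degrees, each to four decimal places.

set_pose: (x, y, θ) = (-13.7500, -17.8100, 226.3000°), ρ = 3.88
go_straight(3.22): x += 3.22·cos θ, y += 3.22·sin θ → (-15.9746, -20.1380, 226.3000°)
turn_left(17.3°): centre at ρ to the left, rotate +17.3° → (-16.6449, -21.0934, 243.6000°)
go_straight(2.01): x += 2.01·cos θ, y += 2.01·sin θ → (-17.5386, -22.8938, 243.6000°)

(-17.5386, -22.8938, 243.6000°)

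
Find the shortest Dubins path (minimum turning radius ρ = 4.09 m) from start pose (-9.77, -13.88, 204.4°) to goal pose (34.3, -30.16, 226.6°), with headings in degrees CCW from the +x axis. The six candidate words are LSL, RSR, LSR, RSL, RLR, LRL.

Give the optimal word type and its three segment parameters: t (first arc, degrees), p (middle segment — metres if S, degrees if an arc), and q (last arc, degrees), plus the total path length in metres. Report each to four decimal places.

Let ψ = atan2(Δy, Δx) = atan2(-16.28, 44.07) = -20.2748° be the start→goal bearing.
Normalize: d = |goal − start| / ρ = 46.980882/4.09 = 11.486768, α = (θ_start − ψ) mod 360° = 224.6748° = 3.921316 rad, β = (θ_goal − ψ) mod 360° = 246.8748° = 4.308779 rad.
Common terms: sin α = -0.703083, cos α = -0.711108, sin β = -0.919649, cos β = -0.392741, cos(α−β) = 0.925871, d² = 131.945846. Work in radians in the unit-radius frame; every candidate has L = ρ·(t + p + q).
LSL: p² = 2 + d² − 2cos(α−β) + 2d(sin α − sin β) = 137.069404; p = √p² = 11.707664; φ = atan2(cos β − cos α, d + sin α − sin β) = 0.027196 rad; t = (φ − α) mod 2π = 2.389066 rad, q = (β − φ) mod 2π = 4.281583 rad → L = 4.09·(2.389066 + 11.707664 + 4.281583) = 4.09·18.378313 = 75.167299 m
RSR: p² = 2 + d² − 2cos(α−β) + 2d(sin β − sin α) = 127.118805; p = √p² = 11.274698; φ = atan2(cos α − cos β, d − sin α + sin β) = -0.028241 rad; t = (α − φ) mod 2π = 3.949557 rad, q = (φ − β) mod 2π = 1.946165 rad → L = 4.09·(3.949557 + 11.274698 + 1.946165) = 4.09·17.170420 = 70.227017 m
LSR: p² = d² − 2 + 2cos(α−β) + 2d(sin α + sin β) = 94.517698; p = √p² = 9.722021; φ = atan2(−cos α − cos β, d + sin α + sin β) − atan2(−2, p) = 0.314331 rad; t = (φ − α) mod 2π = 2.676200 rad, q = (φ − β) mod 2π = 2.288737 rad → L = 4.09·(2.676200 + 9.722021 + 2.288737) = 4.09·14.686959 = 60.069661 m
RSL: p² = d² − 2 + 2cos(α−β) − 2d(sin α + sin β) = 169.077476; p = √p² = 13.002979; φ = atan2(cos α + cos β, d − sin α − sin β) − atan2(2, p) = -0.236619 rad; t = (α − φ) mod 2π = 4.157935 rad, q = (β − φ) mod 2π = 4.545398 rad → L = 4.09·(4.157935 + 13.002979 + 4.545398) = 4.09·21.706312 = 88.778817 m
RLR: c = (6 − d² + 2cos(α−β) + 2d(sin α − sin β))/8 = -14.889851, |c| > 1 → infeasible
LRL: c = (6 − d² + 2cos(α−β) − 2d(sin α − sin β))/8 = -16.133676, |c| > 1 → infeasible
Shortest: LSR with L = 60.069661 m ≈ 60.0697 m
Convert LSR to answer units (arcs ×180/π): t = 2.676200·180/π = 153.3350°, p = ρ·p = 4.09·9.722021 = 39.7631 m, q = 2.288737·180/π = 131.1350°, L = 60.0697 m.

LSR: t = 153.3350°, p = 39.7631 m, q = 131.1350°, L = 60.0697 m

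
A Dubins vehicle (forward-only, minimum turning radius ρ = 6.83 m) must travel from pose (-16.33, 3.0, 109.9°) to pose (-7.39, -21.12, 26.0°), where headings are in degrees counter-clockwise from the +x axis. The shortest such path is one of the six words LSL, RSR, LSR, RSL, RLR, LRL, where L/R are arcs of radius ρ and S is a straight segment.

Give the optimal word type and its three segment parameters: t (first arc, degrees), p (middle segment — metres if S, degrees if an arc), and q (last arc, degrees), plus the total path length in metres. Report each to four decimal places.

LSL: t = 198.4076°, p = 19.9523 m, q = 77.6924°, L = 52.8651 m

Let ψ = atan2(Δy, Δx) = atan2(-24.12, 8.94) = -69.6629° be the start→goal bearing.
Normalize: d = |goal − start| / ρ = 25.723491/6.83 = 3.766251, α = (θ_start − ψ) mod 360° = 179.5629° = 3.133964 rad, β = (θ_goal − ψ) mod 360° = 95.6629° = 1.669633 rad.
Common terms: sin α = 0.007628, cos α = -0.999971, sin β = 0.995120, cos β = -0.098676, cos(α−β) = 0.106264, d² = 14.184643. Work in radians in the unit-radius frame; every candidate has L = ρ·(t + p + q).
LSL: p² = 2 + d² − 2cos(α−β) + 2d(sin α − sin β) = 8.533834; p = √p² = 2.921273; φ = atan2(cos β − cos α, d + sin α − sin β) = 0.313645 rad; t = (φ − α) mod 2π = 3.462866 rad, q = (β − φ) mod 2π = 1.355988 rad → L = 6.83·(3.462866 + 2.921273 + 1.355988) = 6.83·7.740127 = 52.865066 m
RSR: p² = 2 + d² − 2cos(α−β) + 2d(sin β − sin α) = 23.410396; p = √p² = 4.838429; φ = atan2(cos α − cos β, d − sin α + sin β) = -0.187373 rad; t = (α − φ) mod 2π = 3.321337 rad, q = (φ − β) mod 2π = 4.426179 rad → L = 6.83·(3.321337 + 4.838429 + 4.426179) = 6.83·12.585946 = 85.962009 m
LSR: p² = d² − 2 + 2cos(α−β) + 2d(sin α + sin β) = 19.950369; p = √p² = 4.466584; φ = atan2(−cos α − cos β, d + sin α + sin β) − atan2(−2, p) = 0.647420 rad; t = (φ − α) mod 2π = 3.796641 rad, q = (φ − β) mod 2π = 5.260972 rad → L = 6.83·(3.796641 + 4.466584 + 5.260972) = 6.83·13.524196 = 92.370260 m
RSL: p² = d² − 2 + 2cos(α−β) − 2d(sin α + sin β) = 4.843973; p = √p² = 2.200903; φ = atan2(cos α + cos β, d − sin α − sin β) − atan2(2, p) = -1.116009 rad; t = (α − φ) mod 2π = 4.249973 rad, q = (β − φ) mod 2π = 2.785642 rad → L = 6.83·(4.249973 + 2.200903 + 2.785642) = 6.83·9.236518 = 63.085415 m
RLR: c = (6 − d² + 2cos(α−β) + 2d(sin α − sin β))/8 = -1.926299, |c| > 1 → infeasible
LRL: c = (6 − d² + 2cos(α−β) − 2d(sin α − sin β))/8 = -0.066729; p = 2π − arccos c = 4.645610 rad; φ = atan2(cos β − cos α, d + sin α − sin β) = 0.313645 rad; t = (φ − α + p/2) mod 2π = 5.785671 rad, q = (β − α − t + p) mod 2π = 3.678793 rad → L = 6.83·(5.785671 + 4.645610 + 3.678793) = 6.83·14.110074 = 96.371807 m
Shortest: LSL with L = 52.865066 m ≈ 52.8651 m
Convert LSL to answer units (arcs ×180/π): t = 3.462866·180/π = 198.4076°, p = ρ·p = 6.83·2.921273 = 19.9523 m, q = 1.355988·180/π = 77.6924°, L = 52.8651 m.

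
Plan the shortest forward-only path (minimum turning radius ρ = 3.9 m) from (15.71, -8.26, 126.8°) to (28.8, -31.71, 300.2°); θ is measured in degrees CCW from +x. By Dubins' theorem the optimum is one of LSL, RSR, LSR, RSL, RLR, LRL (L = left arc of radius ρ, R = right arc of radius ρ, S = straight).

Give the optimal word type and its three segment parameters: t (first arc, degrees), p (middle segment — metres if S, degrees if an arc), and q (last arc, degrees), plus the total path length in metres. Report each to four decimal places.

Let ψ = atan2(Δy, Δx) = atan2(-23.45, 13.09) = -60.8294° be the start→goal bearing.
Normalize: d = |goal − start| / ρ = 26.856109/3.9 = 6.886182, α = (θ_start − ψ) mod 360° = 187.6294° = 3.274750 rad, β = (θ_goal − ψ) mod 360° = 1.0294° = 0.017966 rad.
Common terms: sin α = -0.132764, cos α = -0.991148, sin β = 0.017965, cos β = 0.999839, cos(α−β) = -0.993373, d² = 47.419500. Work in radians in the unit-radius frame; every candidate has L = ρ·(t + p + q).
LSL: p² = 2 + d² − 2cos(α−β) + 2d(sin α − sin β) = 49.330353; p = √p² = 7.023557; φ = atan2(cos β − cos α, d + sin α − sin β) = 0.287413 rad; t = (φ − α) mod 2π = 3.295849 rad, q = (β − φ) mod 2π = 6.013738 rad → L = 3.9·(3.295849 + 7.023557 + 6.013738) = 3.9·16.333143 = 63.699259 m
RSR: p² = 2 + d² − 2cos(α−β) + 2d(sin β − sin α) = 53.482138; p = √p² = 7.313148; φ = atan2(cos α − cos β, d − sin α + sin β) = -0.275728 rad; t = (α − φ) mod 2π = 3.550478 rad, q = (φ − β) mod 2π = 5.989492 rad → L = 3.9·(3.550478 + 7.313148 + 5.989492) = 3.9·16.853118 = 65.727160 m
LSR: p² = d² − 2 + 2cos(α−β) + 2d(sin α + sin β) = 41.851694; p = √p² = 6.469288; φ = atan2(−cos α − cos β, d + sin α + sin β) − atan2(−2, p) = 0.298549 rad; t = (φ − α) mod 2π = 3.306985 rad, q = (φ − β) mod 2π = 0.280584 rad → L = 3.9·(3.306985 + 6.469288 + 0.280584) = 3.9·10.056857 = 39.221741 m
RSL: p² = d² − 2 + 2cos(α−β) − 2d(sin α + sin β) = 45.013816; p = √p² = 6.709234; φ = atan2(cos α + cos β, d − sin α − sin β) − atan2(2, p) = -0.288468 rad; t = (α − φ) mod 2π = 3.563218 rad, q = (β − φ) mod 2π = 0.306434 rad → L = 3.9·(3.563218 + 6.709234 + 0.306434) = 3.9·10.578886 = 41.257655 m
RLR: c = (6 − d² + 2cos(α−β) + 2d(sin α − sin β))/8 = -5.685267, |c| > 1 → infeasible
LRL: c = (6 − d² + 2cos(α−β) − 2d(sin α − sin β))/8 = -5.166294, |c| > 1 → infeasible
Shortest: LSR with L = 39.221741 m ≈ 39.2217 m
Convert LSR to answer units (arcs ×180/π): t = 3.306985·180/π = 189.4763°, p = ρ·p = 3.9·6.469288 = 25.2302 m, q = 0.280584·180/π = 16.0763°, L = 39.2217 m.

LSR: t = 189.4763°, p = 25.2302 m, q = 16.0763°, L = 39.2217 m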